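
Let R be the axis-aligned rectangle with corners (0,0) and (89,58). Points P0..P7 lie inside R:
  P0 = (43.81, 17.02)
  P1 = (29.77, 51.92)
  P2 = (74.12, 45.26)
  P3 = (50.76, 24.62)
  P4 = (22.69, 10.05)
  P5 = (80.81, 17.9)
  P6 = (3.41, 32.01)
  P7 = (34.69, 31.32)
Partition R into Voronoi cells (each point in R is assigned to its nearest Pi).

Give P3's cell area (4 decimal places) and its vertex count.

1. box [0,89]×[0,58]: [(0, 0) (89, 0) (89, 58) (0, 58)]
2. ⊥bis P3·P0 via (47.285,20.82): [(70.0522, 0) (89, 0) (89, 58) (6.6277, 58)]  |A|=2938.2821
3. ⊥bis P3·P1 via (40.265,38.27): [(33.7123, 33.2319) (70.0522, 0) (89, 0) (89, 58) (65.9262, 58)]  |A|=2203.9257
4. ⊥bis P3·P2 via (62.44,34.94): [(51.7176, 47.0755) (33.7123, 33.2319) (70.0522, 0) (89, 0) (89, 4.8798)]  |A|=1087.6663
5. ⊥bis P3·P4 via (36.725,17.335): [(51.7176, 47.0755) (33.7123, 33.2319) (70.0522, 0) (89, 0) (89, 4.8798)]  |A|=1087.6663
6. ⊥bis P3·P5 via (65.785,21.26): [(67.5507, 29.1558) (51.7176, 47.0755) (33.7123, 33.2319) (62.5624, 6.8493)]  |A|=658.4933
7. ⊥bis P3·P6 via (27.085,28.315): [(67.5507, 29.1558) (51.7176, 47.0755) (33.7123, 33.2319) (62.5624, 6.8493)]  |A|=658.4933
8. ⊥bis P3·P7 via (42.725,27.97): [(67.5507, 29.1558) (51.7176, 47.0755) (50.206, 45.9133) (41.8255, 25.8126) (62.5624, 6.8493)]  |A|=545.8638
9. canonical 5-gon: [(67.5507, 29.1558) (51.7176, 47.0755) (50.206, 45.9133) (41.8255, 25.8126) (62.5624, 6.8493)]
10. shoelace: 545.8638

Area of P3's cell: 545.8638 (5 vertices)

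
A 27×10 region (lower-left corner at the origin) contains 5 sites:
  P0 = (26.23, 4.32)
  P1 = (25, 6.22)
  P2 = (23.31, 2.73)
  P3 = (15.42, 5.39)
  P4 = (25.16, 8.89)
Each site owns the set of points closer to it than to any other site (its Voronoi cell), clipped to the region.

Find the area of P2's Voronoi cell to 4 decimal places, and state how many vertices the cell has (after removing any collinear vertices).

1. box [0,27]×[0,10]: [(0, 0) (27, 0) (27, 10) (0, 10)]
2. ⊥bis P2·P0 via (24.77,3.525): [(0, 0) (26.6894, 0) (21.2442, 10) (0, 10)]  |A|=239.6683
3. ⊥bis P2·P1 via (24.155,4.475): [(0, 0) (26.6894, 0) (24.2877, 4.4107) (12.7454, 10) (0, 10)]  |A|=215.9172
4. ⊥bis P2·P3 via (19.365,4.06): [(17.9962, 0) (26.6894, 0) (24.2877, 4.4107) (20.1575, 6.4107)]  |A|=34.5718
5. ⊥bis P2·P4 via (24.235,5.81): [(17.9962, 0) (26.6894, 0) (24.2877, 4.4107) (20.1575, 6.4107)]  |A|=34.5718
6. canonical 4-gon: [(17.9962, 0) (26.6894, 0) (24.2877, 4.4107) (20.1575, 6.4107)]
7. shoelace: 34.5718

Area of P2's cell: 34.5718 (4 vertices)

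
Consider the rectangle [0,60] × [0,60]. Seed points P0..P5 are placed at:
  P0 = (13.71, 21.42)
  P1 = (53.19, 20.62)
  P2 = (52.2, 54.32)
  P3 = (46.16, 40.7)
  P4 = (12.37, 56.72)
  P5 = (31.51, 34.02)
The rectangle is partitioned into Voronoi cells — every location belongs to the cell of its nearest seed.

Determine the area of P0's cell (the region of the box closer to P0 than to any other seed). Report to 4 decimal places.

1. box [0,60]×[0,60]: [(0, 0) (60, 0) (60, 60) (0, 60)]
2. ⊥bis P0·P1 via (33.45,21.02): [(0, 0) (33.0241, 0) (34.2399, 60) (0, 60)]  |A|=2017.9179
3. ⊥bis P0·P2 via (32.955,37.87): [(0, 0) (33.0241, 0) (33.7721, 36.9141) (14.039, 60) (0, 60)]  |A|=1784.7403
4. ⊥bis P0·P3 via (29.935,31.06): [(0, 0) (33.0241, 0) (33.5308, 25.0079) (12.7404, 60) (0, 60)]  |A|=1641.7633
5. ⊥bis P0·P4 via (13.04,39.07): [(0, 38.575) (0, 0) (33.0241, 0) (33.5308, 25.0079) (24.9082, 39.5205)]  |A|=1244.475
6. ⊥bis P0·P5 via (22.61,27.72): [(14.5355, 39.1268) (0, 38.575) (0, 0) (33.0241, 0) (33.2803, 12.6461)]  |A|=1048.3334
7. canonical 5-gon: [(14.5355, 39.1268) (0, 38.575) (0, 0) (33.0241, 0) (33.2803, 12.6461)]
8. shoelace: 1048.3334

Area of P0's cell: 1048.3334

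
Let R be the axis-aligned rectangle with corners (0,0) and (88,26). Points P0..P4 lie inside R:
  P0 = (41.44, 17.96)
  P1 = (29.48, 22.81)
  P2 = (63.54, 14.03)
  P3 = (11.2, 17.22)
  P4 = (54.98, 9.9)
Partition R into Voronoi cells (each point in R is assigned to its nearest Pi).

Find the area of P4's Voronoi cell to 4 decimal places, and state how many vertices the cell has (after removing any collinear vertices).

Area of P4's cell: 292.6294 (3 vertices)

1. box [0,88]×[0,26]: [(0, 0) (88, 0) (88, 26) (0, 26)]
2. ⊥bis P4·P0 via (48.21,13.93): [(39.9178, 0) (88, 0) (88, 26) (55.3949, 26)]  |A|=1048.9337
3. ⊥bis P4·P1 via (42.23,16.355): [(39.9178, 0) (88, 0) (88, 26) (55.3949, 26)]  |A|=1048.9337
4. ⊥bis P4·P2 via (59.26,11.965): [(53.7896, 23.3032) (39.9178, 0) (65.0328, 0)]  |A|=292.6294
5. ⊥bis P4·P3 via (33.09,13.56): [(53.7896, 23.3032) (39.9178, 0) (65.0328, 0)]  |A|=292.6294
6. canonical 3-gon: [(53.7896, 23.3032) (39.9178, 0) (65.0328, 0)]
7. shoelace: 292.6294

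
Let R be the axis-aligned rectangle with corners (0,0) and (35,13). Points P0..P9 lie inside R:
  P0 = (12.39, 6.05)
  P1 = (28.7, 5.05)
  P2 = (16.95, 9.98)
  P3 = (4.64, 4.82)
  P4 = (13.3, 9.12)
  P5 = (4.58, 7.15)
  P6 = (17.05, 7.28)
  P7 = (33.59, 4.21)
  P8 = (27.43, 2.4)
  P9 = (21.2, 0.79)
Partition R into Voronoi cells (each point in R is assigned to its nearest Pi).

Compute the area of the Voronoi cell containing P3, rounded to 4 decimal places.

1. box [0,35]×[0,13]: [(0, 0) (35, 0) (35, 13) (0, 13)]
2. ⊥bis P3·P0 via (8.515,5.435): [(0, 0) (9.3776, 0) (7.3144, 13) (0, 13)]  |A|=108.4977
3. ⊥bis P3·P1 via (16.67,4.935): [(0, 0) (9.3776, 0) (7.3144, 13) (0, 13)]  |A|=108.4977
4. ⊥bis P3·P2 via (10.795,7.4): [(0, 0) (9.3776, 0) (7.3144, 13) (0, 13)]  |A|=108.4977
5. ⊥bis P3·P4 via (8.97,6.97): [(0, 0) (9.3776, 0) (7.9432, 9.038) (5.9759, 13) (0, 13)]  |A|=105.8461
6. ⊥bis P3·P5 via (4.61,5.985): [(0, 5.8663) (0, 0) (9.3776, 0) (8.4122, 6.0829)]  |A|=53.1956
7. ⊥bis P3·P6 via (10.845,6.05): [(0, 5.8663) (0, 0) (9.3776, 0) (8.4122, 6.0829)]  |A|=53.1956
8. ⊥bis P3·P7 via (19.115,4.515): [(0, 5.8663) (0, 0) (9.3776, 0) (8.4122, 6.0829)]  |A|=53.1956
9. ⊥bis P3·P8 via (16.035,3.61): [(0, 5.8663) (0, 0) (9.3776, 0) (8.4122, 6.0829)]  |A|=53.1956
10. ⊥bis P3·P9 via (12.92,2.805): [(0, 5.8663) (0, 0) (9.3776, 0) (8.4122, 6.0829)]  |A|=53.1956
11. canonical 4-gon: [(0, 5.8663) (0, 0) (9.3776, 0) (8.4122, 6.0829)]
12. shoelace: 53.1956

Area of P3's cell: 53.1956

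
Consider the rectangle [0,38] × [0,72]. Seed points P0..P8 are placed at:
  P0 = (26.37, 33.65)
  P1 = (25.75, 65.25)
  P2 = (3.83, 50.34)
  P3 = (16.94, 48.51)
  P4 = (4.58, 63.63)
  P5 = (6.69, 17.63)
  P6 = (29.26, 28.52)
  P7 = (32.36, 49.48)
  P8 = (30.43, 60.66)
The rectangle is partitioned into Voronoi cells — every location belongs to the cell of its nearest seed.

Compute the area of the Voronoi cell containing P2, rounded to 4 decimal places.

Area of P2's cell: 226.0581

1. box [0,38]×[0,72]: [(0, 0) (38, 0) (38, 72) (0, 72)]
2. ⊥bis P2·P0 via (15.1,41.995): [(0, 21.6023) (37.3175, 72) (0, 72)]  |A|=940.359
3. ⊥bis P2·P1 via (14.79,57.795): [(0, 21.6023) (20.5399, 49.3417) (5.1277, 72) (0, 72)]  |A|=575.6759
4. ⊥bis P2·P3 via (10.385,49.425): [(0, 21.6023) (8.0116, 32.422) (12.1045, 61.7431) (5.1277, 72) (0, 72)]  |A|=426.6283
5. ⊥bis P2·P4 via (4.205,56.985): [(0, 57.2223) (0, 21.6023) (8.0116, 32.422) (11.3837, 56.5799)]  |A|=281.2728
6. ⊥bis P2·P5 via (5.26,33.985): [(0, 57.2223) (0, 33.5251) (8.2665, 34.2479) (11.3837, 56.5799)]  |A|=226.0581
7. ⊥bis P2·P6 via (16.545,39.43): [(0, 57.2223) (0, 33.5251) (8.2665, 34.2479) (11.3837, 56.5799)]  |A|=226.0581
8. ⊥bis P2·P7 via (18.095,49.91): [(0, 57.2223) (0, 33.5251) (8.2665, 34.2479) (11.3837, 56.5799)]  |A|=226.0581
9. ⊥bis P2·P8 via (17.13,55.5): [(0, 57.2223) (0, 33.5251) (8.2665, 34.2479) (11.3837, 56.5799)]  |A|=226.0581
10. canonical 4-gon: [(0, 57.2223) (0, 33.5251) (8.2665, 34.2479) (11.3837, 56.5799)]
11. shoelace: 226.0581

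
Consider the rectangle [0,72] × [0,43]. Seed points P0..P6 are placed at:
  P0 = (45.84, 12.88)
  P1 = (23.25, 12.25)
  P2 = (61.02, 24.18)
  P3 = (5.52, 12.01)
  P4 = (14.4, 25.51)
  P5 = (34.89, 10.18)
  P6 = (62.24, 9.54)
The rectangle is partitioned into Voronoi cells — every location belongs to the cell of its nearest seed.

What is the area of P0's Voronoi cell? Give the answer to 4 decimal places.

Area of P0's cell: 416.3498

1. box [0,72]×[0,43]: [(0, 0) (72, 0) (72, 43) (0, 43)]
2. ⊥bis P0·P1 via (34.545,12.565): [(34.8954, 0) (72, 0) (72, 43) (33.6962, 43)]  |A|=1621.2799
3. ⊥bis P0·P2 via (53.43,18.53): [(34.8954, 0) (67.2237, 0) (35.2145, 43) (33.6962, 43)]  |A|=727.7025
4. ⊥bis P0·P3 via (25.68,12.445): [(34.8954, 0) (67.2237, 0) (35.2145, 43) (33.6962, 43)]  |A|=727.7025
5. ⊥bis P0·P4 via (30.12,19.195): [(34.0848, 29.0647) (34.8954, 0) (67.2237, 0) (38.1167, 39.1013)]  |A|=694.7
6. ⊥bis P0·P5 via (40.365,11.53): [(35.2972, 32.0827) (43.208, 0) (67.2237, 0) (38.1167, 39.1013)]  |A|=542.5131
7. ⊥bis P0·P6 via (54.04,11.21): [(35.2972, 32.0827) (43.208, 0) (51.757, 0) (55.0795, 16.3141) (38.1167, 39.1013)]  |A|=416.3498
8. canonical 5-gon: [(35.2972, 32.0827) (43.208, 0) (51.757, 0) (55.0795, 16.3141) (38.1167, 39.1013)]
9. shoelace: 416.3498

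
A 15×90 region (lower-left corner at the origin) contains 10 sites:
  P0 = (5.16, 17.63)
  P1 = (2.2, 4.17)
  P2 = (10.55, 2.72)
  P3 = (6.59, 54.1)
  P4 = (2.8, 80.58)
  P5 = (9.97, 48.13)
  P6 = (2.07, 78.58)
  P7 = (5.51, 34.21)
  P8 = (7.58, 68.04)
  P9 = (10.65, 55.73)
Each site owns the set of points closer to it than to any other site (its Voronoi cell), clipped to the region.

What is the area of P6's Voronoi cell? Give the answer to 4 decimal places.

1. box [0,15]×[0,90]: [(0, 0) (15, 0) (15, 90) (0, 90)]
2. ⊥bis P6·P0 via (3.615,48.105): [(0, 47.9217) (15, 48.6822) (15, 90) (0, 90)]  |A|=625.4706
3. ⊥bis P6·P1 via (2.135,41.375): [(0, 47.9217) (15, 48.6822) (15, 90) (0, 90)]  |A|=625.4706
4. ⊥bis P6·P2 via (6.31,40.65): [(0, 47.9217) (15, 48.6822) (15, 90) (0, 90)]  |A|=625.4706
5. ⊥bis P6·P3 via (4.33,66.34): [(0, 65.5405) (15, 68.3101) (15, 90) (0, 90)]  |A|=346.1203
6. ⊥bis P6·P4 via (2.435,79.58): [(0, 80.4688) (0, 65.5405) (15, 68.3101) (15, 74.9938)]  |A|=162.0895
7. ⊥bis P6·P5 via (6.02,63.355): [(0, 80.4688) (0, 65.5405) (15, 68.3101) (15, 74.9938)]  |A|=162.0895
8. ⊥bis P6·P7 via (3.79,56.395): [(0, 80.4688) (0, 65.5405) (15, 68.3101) (15, 74.9938)]  |A|=162.0895
9. ⊥bis P6·P8 via (4.825,73.31): [(10.905, 76.4884) (0, 80.4688) (0, 70.7876)]  |A|=52.7865
10. ⊥bis P6·P9 via (6.36,67.155): [(10.905, 76.4884) (0, 80.4688) (0, 70.7876)]  |A|=52.7865
11. canonical 3-gon: [(10.905, 76.4884) (0, 80.4688) (0, 70.7876)]
12. shoelace: 52.7865

Area of P6's cell: 52.7865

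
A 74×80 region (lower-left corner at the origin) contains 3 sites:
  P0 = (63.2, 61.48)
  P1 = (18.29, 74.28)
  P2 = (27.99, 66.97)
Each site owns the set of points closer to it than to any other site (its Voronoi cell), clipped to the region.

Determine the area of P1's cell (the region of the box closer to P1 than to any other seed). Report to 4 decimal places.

1. box [0,74]×[0,80]: [(0, 0) (74, 0) (74, 80) (0, 80)]
2. ⊥bis P1·P0 via (40.745,67.88): [(0, 0) (21.3982, 0) (44.1994, 80) (0, 80)]  |A|=2623.9037
3. ⊥bis P1·P2 via (23.14,70.625): [(0, 39.9194) (30.2051, 80) (0, 80)]  |A|=605.3189
4. canonical 3-gon: [(0, 39.9194) (30.2051, 80) (0, 80)]
5. shoelace: 605.3189

Area of P1's cell: 605.3189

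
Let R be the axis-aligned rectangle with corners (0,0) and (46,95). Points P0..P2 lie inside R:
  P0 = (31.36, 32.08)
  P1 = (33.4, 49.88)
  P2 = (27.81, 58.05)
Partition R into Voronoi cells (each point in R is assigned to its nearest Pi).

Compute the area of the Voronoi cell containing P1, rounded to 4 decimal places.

1. box [0,46]×[0,95]: [(0, 0) (46, 0) (46, 95) (0, 95)]
2. ⊥bis P1·P0 via (32.38,40.98): [(0, 44.691) (46, 39.4191) (46, 95) (0, 95)]  |A|=2435.4695
3. ⊥bis P1·P2 via (30.605,53.965): [(14.6044, 43.0172) (46, 39.4191) (46, 64.4984)]  |A|=393.6911
4. canonical 3-gon: [(14.6044, 43.0172) (46, 39.4191) (46, 64.4984)]
5. shoelace: 393.6911

Area of P1's cell: 393.6911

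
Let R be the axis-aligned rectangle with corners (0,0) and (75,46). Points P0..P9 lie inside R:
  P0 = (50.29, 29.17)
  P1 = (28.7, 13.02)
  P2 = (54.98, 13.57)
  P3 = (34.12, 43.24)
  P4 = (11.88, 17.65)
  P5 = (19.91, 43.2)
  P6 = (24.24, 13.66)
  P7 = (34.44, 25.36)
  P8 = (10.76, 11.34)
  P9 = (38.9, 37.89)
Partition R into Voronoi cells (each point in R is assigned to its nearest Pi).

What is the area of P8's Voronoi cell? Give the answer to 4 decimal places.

Area of P8's cell: 275.0196

1. box [0,75]×[0,46]: [(0, 0) (75, 0) (75, 46) (0, 46)]
2. ⊥bis P8·P0 via (30.525,20.255): [(0, 0) (39.661, 0) (18.9127, 46) (0, 46)]  |A|=1347.1959
3. ⊥bis P8·P1 via (19.73,12.18): [(0, 0) (20.8706, 0) (16.5629, 46) (0, 46)]  |A|=860.9708
4. ⊥bis P8·P2 via (32.87,12.455): [(0, 0) (20.8706, 0) (16.5629, 46) (0, 46)]  |A|=860.9708
5. ⊥bis P8·P3 via (22.44,27.29): [(0, 43.7226) (0, 0) (20.8706, 0) (18.0113, 30.5331)]  |A|=712.3722
6. ⊥bis P8·P4 via (11.32,14.495): [(0, 16.5043) (0, 0) (20.8706, 0) (19.6517, 13.0162)]  |A|=297.9958
7. ⊥bis P8·P5 via (15.335,27.27): [(0, 16.5043) (0, 0) (20.8706, 0) (19.6517, 13.0162)]  |A|=297.9958
8. ⊥bis P8·P6 via (17.5,12.5): [(17.3406, 13.4264) (0, 16.5043) (0, 0) (19.6513, 0)]  |A|=275.0196
9. ⊥bis P8·P7 via (22.6,18.35): [(17.3406, 13.4264) (0, 16.5043) (0, 0) (19.6513, 0)]  |A|=275.0196
10. ⊥bis P8·P9 via (24.83,24.615): [(17.3406, 13.4264) (0, 16.5043) (0, 0) (19.6513, 0)]  |A|=275.0196
11. canonical 4-gon: [(17.3406, 13.4264) (0, 16.5043) (0, 0) (19.6513, 0)]
12. shoelace: 275.0196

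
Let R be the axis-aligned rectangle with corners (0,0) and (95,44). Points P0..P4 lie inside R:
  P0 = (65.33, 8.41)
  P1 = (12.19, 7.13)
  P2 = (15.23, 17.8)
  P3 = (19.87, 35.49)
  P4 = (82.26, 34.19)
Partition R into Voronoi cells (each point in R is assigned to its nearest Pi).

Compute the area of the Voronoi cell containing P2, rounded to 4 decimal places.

1. box [0,95]×[0,44]: [(0, 0) (95, 0) (95, 44) (0, 44)]
2. ⊥bis P2·P0 via (40.28,13.105): [(0, 0) (37.8238, 0) (46.0705, 44) (0, 44)]  |A|=1845.6745
3. ⊥bis P2·P1 via (13.71,12.465): [(0, 16.3711) (38.8192, 5.3111) (46.0705, 44) (0, 44)]  |A|=1427.4741
4. ⊥bis P2·P3 via (17.55,26.645): [(0, 31.2483) (0, 16.3711) (38.8192, 5.3111) (41.6338, 20.3279)]  |A|=616.7314
5. ⊥bis P2·P4 via (48.745,25.995): [(0, 31.2483) (0, 16.3711) (38.8192, 5.3111) (41.6338, 20.3279)]  |A|=616.7314
6. canonical 4-gon: [(0, 31.2483) (0, 16.3711) (38.8192, 5.3111) (41.6338, 20.3279)]
7. shoelace: 616.7314

Area of P2's cell: 616.7314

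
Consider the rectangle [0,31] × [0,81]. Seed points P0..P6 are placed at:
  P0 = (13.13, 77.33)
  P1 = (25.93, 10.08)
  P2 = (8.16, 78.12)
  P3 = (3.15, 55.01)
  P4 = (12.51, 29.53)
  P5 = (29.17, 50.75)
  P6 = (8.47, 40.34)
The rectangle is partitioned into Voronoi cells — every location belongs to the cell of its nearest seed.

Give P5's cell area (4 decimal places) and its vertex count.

1. box [0,31]×[0,81]: [(0, 0) (31, 0) (31, 81) (0, 81)]
2. ⊥bis P5·P0 via (21.15,64.04): [(0, 51.2768) (0, 0) (31, 0) (31, 69.9841)]  |A|=1879.5438
3. ⊥bis P5·P1 via (27.55,30.415): [(0, 51.2768) (0, 32.6098) (31, 30.1402) (31, 69.9841)]  |A|=906.9197
4. ⊥bis P5·P2 via (18.665,64.435): [(7.1243, 55.5761) (0, 50.1072) (0, 32.6098) (31, 30.1402) (31, 69.9841)]  |A|=902.7534
5. ⊥bis P5·P3 via (16.16,52.88): [(17.6404, 61.9221) (12.676, 31.5999) (31, 30.1402) (31, 69.9841)]  |A|=547.5846
6. ⊥bis P5·P4 via (20.84,40.14): [(17.6404, 61.9221) (14.8448, 44.8469) (31, 32.1633) (31, 69.9841)]  |A|=408.2913
7. ⊥bis P5·P6 via (18.82,45.545): [(17.6404, 61.9221) (15.9073, 51.3367) (21.9937, 39.2342) (31, 32.1633) (31, 69.9841)]  |A|=382.1119
8. canonical 5-gon: [(17.6404, 61.9221) (15.9073, 51.3367) (21.9937, 39.2342) (31, 32.1633) (31, 69.9841)]
9. shoelace: 382.1119

Area of P5's cell: 382.1119 (5 vertices)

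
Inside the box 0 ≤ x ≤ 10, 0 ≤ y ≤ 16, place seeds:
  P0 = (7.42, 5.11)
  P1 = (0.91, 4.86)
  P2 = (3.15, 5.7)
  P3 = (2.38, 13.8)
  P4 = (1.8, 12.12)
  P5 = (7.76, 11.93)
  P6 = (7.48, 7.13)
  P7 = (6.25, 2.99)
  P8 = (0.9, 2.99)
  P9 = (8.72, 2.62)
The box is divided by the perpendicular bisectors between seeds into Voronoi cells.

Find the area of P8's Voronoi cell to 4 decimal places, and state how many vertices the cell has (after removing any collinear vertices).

Area of P8's cell: 13.5744 (5 vertices)

1. box [0,10]×[0,16]: [(0, 0) (10, 0) (10, 16) (0, 16)]
2. ⊥bis P8·P0 via (4.16,4.05): [(0, 0) (5.4769, 0) (0.2744, 16) (0, 16)]  |A|=46.0103
3. ⊥bis P8·P1 via (0.905,3.925): [(0, 3.9298) (0, 0) (5.4769, 0) (4.2064, 3.9073)]  |A|=18.9652
4. ⊥bis P8·P2 via (2.025,4.345): [(2.5414, 3.9162) (0, 3.9298) (0, 0) (5.4769, 0) (4.8181, 2.026)]  |A|=17.4017
5. ⊥bis P8·P3 via (1.64,8.395): [(2.5414, 3.9162) (0, 3.9298) (0, 0) (5.4769, 0) (4.8181, 2.026)]  |A|=17.4017
6. ⊥bis P8·P4 via (1.35,7.555): [(2.5414, 3.9162) (0, 3.9298) (0, 0) (5.4769, 0) (4.8181, 2.026)]  |A|=17.4017
7. ⊥bis P8·P5 via (4.33,7.46): [(2.5414, 3.9162) (0, 3.9298) (0, 0) (5.4769, 0) (4.8181, 2.026)]  |A|=17.4017
8. ⊥bis P8·P6 via (4.19,5.06): [(2.5414, 3.9162) (0, 3.9298) (0, 0) (5.4769, 0) (4.8181, 2.026)]  |A|=17.4017
9. ⊥bis P8·P7 via (3.575,2.99): [(3.575, 3.0581) (2.5414, 3.9162) (0, 3.9298) (0, 0) (3.575, 0)]  |A|=13.5744
10. ⊥bis P8·P9 via (4.81,2.805): [(3.575, 3.0581) (2.5414, 3.9162) (0, 3.9298) (0, 0) (3.575, 0)]  |A|=13.5744
11. canonical 5-gon: [(3.575, 3.0581) (2.5414, 3.9162) (0, 3.9298) (0, 0) (3.575, 0)]
12. shoelace: 13.5744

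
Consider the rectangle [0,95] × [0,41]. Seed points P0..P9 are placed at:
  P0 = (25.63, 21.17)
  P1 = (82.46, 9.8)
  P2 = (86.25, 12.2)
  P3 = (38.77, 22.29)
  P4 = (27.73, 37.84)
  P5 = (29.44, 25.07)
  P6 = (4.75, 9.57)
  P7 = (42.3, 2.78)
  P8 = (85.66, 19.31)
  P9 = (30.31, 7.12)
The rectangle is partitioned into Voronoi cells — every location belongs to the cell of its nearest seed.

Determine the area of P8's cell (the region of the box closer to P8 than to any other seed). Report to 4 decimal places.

1. box [0,95]×[0,41]: [(0, 0) (95, 0) (95, 41) (0, 41)]
2. ⊥bis P8·P0 via (55.645,20.24): [(55.0179, 0) (95, 0) (95, 41) (56.2882, 41)]  |A|=1613.2247
3. ⊥bis P8·P1 via (84.06,14.555): [(55.7639, 24.0763) (95, 10.8738) (95, 41) (56.2882, 41)]  |A|=918.5904
4. ⊥bis P8·P2 via (85.955,15.755): [(55.7639, 24.0763) (81.5741, 15.3915) (95, 16.5056) (95, 41) (56.2882, 41)]  |A|=880.7848
5. ⊥bis P8·P3 via (62.215,20.8): [(62.2838, 21.8824) (81.5741, 15.3915) (95, 16.5056) (95, 41) (63.4988, 41)]  |A|=756.115
6. ⊥bis P8·P4 via (56.695,28.575): [(62.2838, 21.8824) (81.5741, 15.3915) (95, 16.5056) (95, 41) (63.4988, 41)]  |A|=756.115
7. ⊥bis P8·P5 via (57.55,22.19): [(62.2838, 21.8824) (81.5741, 15.3915) (95, 16.5056) (95, 41) (63.4988, 41)]  |A|=756.115
8. ⊥bis P8·P6 via (45.205,14.44): [(62.2838, 21.8824) (81.5741, 15.3915) (95, 16.5056) (95, 41) (63.4988, 41)]  |A|=756.115
9. ⊥bis P8·P7 via (63.98,11.045): [(62.2838, 21.8824) (81.5741, 15.3915) (95, 16.5056) (95, 41) (63.4988, 41)]  |A|=756.115
10. ⊥bis P8·P9 via (57.985,13.215): [(62.2838, 21.8824) (81.5741, 15.3915) (95, 16.5056) (95, 41) (63.4988, 41)]  |A|=756.115
11. canonical 5-gon: [(62.2838, 21.8824) (81.5741, 15.3915) (95, 16.5056) (95, 41) (63.4988, 41)]
12. shoelace: 756.115

Area of P8's cell: 756.1150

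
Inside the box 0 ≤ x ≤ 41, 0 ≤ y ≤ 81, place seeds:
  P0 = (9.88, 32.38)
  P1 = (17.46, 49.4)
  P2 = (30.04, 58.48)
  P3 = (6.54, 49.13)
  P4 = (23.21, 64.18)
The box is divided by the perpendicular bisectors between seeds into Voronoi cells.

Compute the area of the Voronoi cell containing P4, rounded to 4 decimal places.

Area of P4's cell: 665.9788

1. box [0,41]×[0,81]: [(0, 0) (41, 0) (41, 81) (0, 81)]
2. ⊥bis P4·P0 via (16.545,48.28): [(0, 55.2154) (41, 38.0289) (41, 81) (0, 81)]  |A|=1409.4925
3. ⊥bis P4·P1 via (20.335,56.79): [(0, 64.7011) (41, 48.7505) (41, 81) (0, 81)]  |A|=995.2419
4. ⊥bis P4·P2 via (26.625,61.33): [(0, 64.7011) (22.2231, 56.0555) (41, 78.5548) (41, 81) (0, 81)]  |A|=715.426
5. ⊥bis P4·P3 via (14.875,56.655): [(0, 73.1312) (11.7312, 60.1372) (22.2231, 56.0555) (41, 78.5548) (41, 81) (0, 81)]  |A|=665.9788
6. canonical 6-gon: [(0, 73.1312) (11.7312, 60.1372) (22.2231, 56.0555) (41, 78.5548) (41, 81) (0, 81)]
7. shoelace: 665.9788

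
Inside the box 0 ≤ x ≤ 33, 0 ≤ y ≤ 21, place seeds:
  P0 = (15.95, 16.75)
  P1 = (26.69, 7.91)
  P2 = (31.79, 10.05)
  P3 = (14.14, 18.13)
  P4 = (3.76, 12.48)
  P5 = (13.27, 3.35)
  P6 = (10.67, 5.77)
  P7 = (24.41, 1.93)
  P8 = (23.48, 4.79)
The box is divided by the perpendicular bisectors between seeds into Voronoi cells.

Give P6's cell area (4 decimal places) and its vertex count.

1. box [0,33]×[0,21]: [(0, 0) (33, 0) (33, 21) (0, 21)]
2. ⊥bis P6·P0 via (13.31,11.26): [(0, 17.6604) (0, 0) (33, 0) (33, 1.7916)]  |A|=320.9584
3. ⊥bis P6·P1 via (18.68,6.84): [(18.4177, 8.8039) (0, 17.6604) (0, 0) (19.5937, 0)]  |A|=248.8821
4. ⊥bis P6·P2 via (21.23,7.91): [(18.4177, 8.8039) (0, 17.6604) (0, 0) (19.5937, 0)]  |A|=248.8821
5. ⊥bis P6·P3 via (12.405,11.95): [(18.4177, 8.8039) (11.1318, 12.3074) (0, 15.4326) (0, 0) (19.5937, 0)]  |A|=236.4824
6. ⊥bis P6·P4 via (7.215,9.125): [(18.4177, 8.8039) (11.1318, 12.3074) (10.4824, 12.4898) (0, 1.6949) (0, 0) (19.5937, 0)]  |A|=164.4806
7. ⊥bis P6·P5 via (11.97,4.56): [(16.6923, 9.6335) (11.1318, 12.3074) (10.4824, 12.4898) (0, 1.6949) (0, 0) (7.7257, 0)]  |A|=100.208
8. ⊥bis P6·P7 via (17.54,3.85): [(16.6923, 9.6335) (11.1318, 12.3074) (10.4824, 12.4898) (0, 1.6949) (0, 0) (7.7257, 0)]  |A|=100.208
9. ⊥bis P6·P8 via (17.075,5.28): [(16.6923, 9.6335) (11.1318, 12.3074) (10.4824, 12.4898) (0, 1.6949) (0, 0) (7.7257, 0)]  |A|=100.208
10. canonical 6-gon: [(16.6923, 9.6335) (11.1318, 12.3074) (10.4824, 12.4898) (0, 1.6949) (0, 0) (7.7257, 0)]
11. shoelace: 100.208

Area of P6's cell: 100.2080 (6 vertices)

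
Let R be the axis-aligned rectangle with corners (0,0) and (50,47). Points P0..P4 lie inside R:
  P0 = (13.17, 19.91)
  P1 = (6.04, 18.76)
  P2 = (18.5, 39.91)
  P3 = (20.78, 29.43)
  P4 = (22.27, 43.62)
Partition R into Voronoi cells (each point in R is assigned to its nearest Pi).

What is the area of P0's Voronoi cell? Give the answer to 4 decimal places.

1. box [0,50]×[0,47]: [(0, 0) (50, 0) (50, 47) (0, 47)]
2. ⊥bis P0·P1 via (9.605,19.335): [(12.7235, 0) (50, 0) (50, 47) (5.1429, 47)]  |A|=1930.1384
3. ⊥bis P0·P2 via (15.835,29.91): [(7.5429, 32.1198) (12.7235, 0) (50, 0) (50, 20.805)]  |A|=1040.317
4. ⊥bis P0·P3 via (16.975,24.67): [(7.7116, 32.0749) (7.5429, 32.1198) (12.7235, 0) (47.8368, 0)]  |A|=565.7193
5. ⊥bis P0·P4 via (17.72,31.765): [(7.7116, 32.0749) (7.5429, 32.1198) (12.7235, 0) (47.8368, 0)]  |A|=565.7193
6. canonical 4-gon: [(7.7116, 32.0749) (7.5429, 32.1198) (12.7235, 0) (47.8368, 0)]
7. shoelace: 565.7193

Area of P0's cell: 565.7193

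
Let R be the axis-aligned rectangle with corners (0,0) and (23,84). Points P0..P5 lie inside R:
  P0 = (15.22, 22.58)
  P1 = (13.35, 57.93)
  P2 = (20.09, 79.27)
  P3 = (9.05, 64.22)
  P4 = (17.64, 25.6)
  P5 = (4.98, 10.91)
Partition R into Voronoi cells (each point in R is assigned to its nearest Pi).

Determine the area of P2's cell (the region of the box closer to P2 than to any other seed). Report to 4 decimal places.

Area of P2's cell: 228.7354

1. box [0,23]×[0,84]: [(0, 0) (23, 0) (23, 84) (0, 84)]
2. ⊥bis P2·P0 via (17.655,50.925): [(0, 52.4417) (23, 50.4658) (23, 84) (0, 84)]  |A|=748.5637
3. ⊥bis P2·P1 via (16.72,68.6): [(0, 73.8808) (23, 66.6165) (23, 84) (0, 84)]  |A|=316.2804
4. ⊥bis P2·P3 via (14.57,71.745): [(0, 82.4329) (20.4734, 67.4145) (23, 66.6165) (23, 84) (0, 84)]  |A|=228.7354
5. ⊥bis P2·P4 via (18.865,52.435): [(0, 82.4329) (20.4734, 67.4145) (23, 66.6165) (23, 84) (0, 84)]  |A|=228.7354
6. ⊥bis P2·P5 via (12.535,45.09): [(0, 82.4329) (20.4734, 67.4145) (23, 66.6165) (23, 84) (0, 84)]  |A|=228.7354
7. canonical 5-gon: [(0, 82.4329) (20.4734, 67.4145) (23, 66.6165) (23, 84) (0, 84)]
8. shoelace: 228.7354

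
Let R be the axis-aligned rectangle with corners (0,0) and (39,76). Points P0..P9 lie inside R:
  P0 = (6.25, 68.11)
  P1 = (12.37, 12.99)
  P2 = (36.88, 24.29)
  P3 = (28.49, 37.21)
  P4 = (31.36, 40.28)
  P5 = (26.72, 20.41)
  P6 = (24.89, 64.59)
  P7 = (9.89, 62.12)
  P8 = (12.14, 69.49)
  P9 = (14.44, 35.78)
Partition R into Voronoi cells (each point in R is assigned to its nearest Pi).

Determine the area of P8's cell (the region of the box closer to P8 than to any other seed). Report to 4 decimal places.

1. box [0,39]×[0,76]: [(0, 0) (39, 0) (39, 76) (0, 76)]
2. ⊥bis P8·P0 via (9.195,68.8): [(25.3145, 0) (39, 0) (39, 76) (7.5081, 76)]  |A|=1716.7413
3. ⊥bis P8·P1 via (12.255,41.24): [(15.6489, 41.2538) (39, 41.3489) (39, 76) (7.5081, 76)]  |A|=951.6823
4. ⊥bis P8·P2 via (24.51,46.89): [(15.4857, 41.9506) (39, 54.821) (39, 76) (7.5081, 76)]  |A|=785.1452
5. ⊥bis P8·P3 via (20.315,53.35): [(13.6105, 49.9541) (39, 62.8141) (39, 76) (7.5081, 76)]  |A|=577.5095
6. ⊥bis P8·P4 via (21.75,54.885): [(13.6105, 49.9541) (16.4152, 51.3747) (39, 66.2354) (39, 76) (7.5081, 76)]  |A|=538.8744
7. ⊥bis P8·P5 via (19.43,44.95): [(13.6105, 49.9541) (16.4152, 51.3747) (39, 66.2354) (39, 76) (7.5081, 76)]  |A|=538.8744
8. ⊥bis P8·P6 via (18.515,67.04): [(12.9811, 52.6405) (21.9585, 76) (7.5081, 76)]  |A|=168.7765
9. ⊥bis P8·P7 via (11.015,65.805): [(9.8106, 66.1727) (17.3027, 63.8854) (21.9585, 76) (7.5081, 76)]  |A|=121.7103
10. ⊥bis P8·P9 via (13.29,52.635): [(9.8106, 66.1727) (17.3027, 63.8854) (21.9585, 76) (7.5081, 76)]  |A|=121.7103
11. canonical 4-gon: [(9.8106, 66.1727) (17.3027, 63.8854) (21.9585, 76) (7.5081, 76)]
12. shoelace: 121.7103

Area of P8's cell: 121.7103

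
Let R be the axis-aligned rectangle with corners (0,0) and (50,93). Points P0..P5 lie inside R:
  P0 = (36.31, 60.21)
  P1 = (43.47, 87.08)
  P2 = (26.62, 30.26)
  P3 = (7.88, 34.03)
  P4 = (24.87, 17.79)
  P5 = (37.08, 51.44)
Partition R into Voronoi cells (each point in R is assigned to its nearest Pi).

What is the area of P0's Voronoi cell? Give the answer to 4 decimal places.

Area of P0's cell: 994.7630

1. box [0,50]×[0,93]: [(0, 0) (50, 0) (50, 93) (0, 93)]
2. ⊥bis P0·P1 via (39.89,73.645): [(0, 84.2744) (0, 0) (50, 0) (50, 70.951)]  |A|=3880.6356
3. ⊥bis P0·P2 via (31.465,45.235): [(0, 84.2744) (0, 55.4152) (50, 39.2382) (50, 70.951)]  |A|=1514.3015
4. ⊥bis P0·P3 via (22.095,47.12): [(0, 84.2744) (0, 71.1139) (20.5911, 48.7531) (50, 39.2382) (50, 70.951)]  |A|=1352.674
5. ⊥bis P0·P4 via (30.59,39): [(0, 84.2744) (0, 71.1139) (20.5911, 48.7531) (50, 39.2382) (50, 70.951)]  |A|=1352.674
6. ⊥bis P0·P5 via (36.695,55.825): [(0, 84.2744) (0, 71.1139) (15.7707, 53.9879) (50, 56.9932) (50, 70.951)]  |A|=994.763
7. canonical 5-gon: [(0, 84.2744) (0, 71.1139) (15.7707, 53.9879) (50, 56.9932) (50, 70.951)]
8. shoelace: 994.763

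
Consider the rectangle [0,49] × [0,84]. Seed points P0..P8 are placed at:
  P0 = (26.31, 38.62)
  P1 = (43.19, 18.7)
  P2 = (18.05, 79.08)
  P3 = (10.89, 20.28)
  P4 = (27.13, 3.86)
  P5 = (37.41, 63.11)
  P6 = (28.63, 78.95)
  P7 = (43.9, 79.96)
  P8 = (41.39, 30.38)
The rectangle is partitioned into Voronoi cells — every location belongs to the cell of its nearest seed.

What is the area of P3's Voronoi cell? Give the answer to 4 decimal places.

Area of P3's cell: 709.5474

1. box [0,49]×[0,84]: [(0, 0) (49, 0) (49, 84) (0, 84)]
2. ⊥bis P3·P0 via (18.6,29.45): [(0, 45.0886) (0, 0) (49, 0) (49, 3.8901)]  |A|=1199.979
3. ⊥bis P3·P1 via (27.04,19.49): [(27.1746, 22.2406) (0, 45.0886) (0, 0) (26.0866, 0)]  |A|=902.7229
4. ⊥bis P3·P2 via (14.47,49.68): [(27.1746, 22.2406) (0, 45.0886) (0, 0) (26.0866, 0)]  |A|=902.7229
5. ⊥bis P3·P4 via (19.01,12.07): [(27.0668, 20.0385) (27.1746, 22.2406) (0, 45.0886) (0, 0) (6.8062, 0)]  |A|=709.5477
6. ⊥bis P3·P5 via (24.15,41.695): [(27.0668, 20.0385) (27.1746, 22.2406) (0, 45.0886) (0, 0) (6.8062, 0)]  |A|=709.5477
7. ⊥bis P3·P6 via (19.76,49.615): [(27.0668, 20.0385) (27.1746, 22.2406) (0, 45.0886) (0, 0) (6.8062, 0)]  |A|=709.5477
8. ⊥bis P3·P7 via (27.395,50.12): [(27.0668, 20.0385) (27.1746, 22.2406) (0, 45.0886) (0, 0) (6.8062, 0)]  |A|=709.5477
9. ⊥bis P3·P8 via (26.14,25.33): [(27.0668, 20.0385) (27.1731, 22.2103) (27.1586, 22.2541) (0, 45.0886) (0, 0) (6.8062, 0)]  |A|=709.5474
10. canonical 6-gon: [(27.0668, 20.0385) (27.1731, 22.2103) (27.1586, 22.2541) (0, 45.0886) (0, 0) (6.8062, 0)]
11. shoelace: 709.5474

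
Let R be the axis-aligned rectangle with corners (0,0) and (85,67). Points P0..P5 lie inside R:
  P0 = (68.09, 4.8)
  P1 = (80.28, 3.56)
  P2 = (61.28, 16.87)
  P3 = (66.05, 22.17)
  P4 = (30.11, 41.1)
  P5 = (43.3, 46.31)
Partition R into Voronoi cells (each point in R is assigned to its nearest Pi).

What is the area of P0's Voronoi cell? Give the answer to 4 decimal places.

1. box [0,85]×[0,67]: [(0, 0) (85, 0) (85, 67) (0, 67)]
2. ⊥bis P0·P1 via (74.185,4.18): [(0, 0) (73.7598, 0) (80.5752, 67) (0, 67)]  |A|=5170.2232
3. ⊥bis P0·P2 via (64.685,10.835): [(45.4811, 0) (73.7598, 0) (75.4816, 16.9265)]  |A|=239.3302
4. ⊥bis P0·P3 via (67.07,13.485): [(69.9896, 13.8279) (45.4811, 0) (73.7598, 0) (75.229, 14.4432)]  |A|=232.9023
5. ⊥bis P0·P4 via (49.1,22.95): [(69.9896, 13.8279) (45.4811, 0) (73.7598, 0) (75.229, 14.4432)]  |A|=232.9023
6. ⊥bis P0·P5 via (55.695,25.555): [(69.9896, 13.8279) (45.4811, 0) (73.7598, 0) (75.229, 14.4432)]  |A|=232.9023
7. canonical 4-gon: [(69.9896, 13.8279) (45.4811, 0) (73.7598, 0) (75.229, 14.4432)]
8. shoelace: 232.9023

Area of P0's cell: 232.9023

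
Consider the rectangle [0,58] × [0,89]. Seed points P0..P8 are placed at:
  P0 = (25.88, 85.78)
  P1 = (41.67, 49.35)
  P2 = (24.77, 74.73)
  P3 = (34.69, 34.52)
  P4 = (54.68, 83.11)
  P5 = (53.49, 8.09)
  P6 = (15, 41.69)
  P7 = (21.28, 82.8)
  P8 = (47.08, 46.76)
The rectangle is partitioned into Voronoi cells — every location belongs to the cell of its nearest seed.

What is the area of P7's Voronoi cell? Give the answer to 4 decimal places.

1. box [0,58]×[0,89]: [(0, 0) (58, 0) (58, 89) (0, 89)]
2. ⊥bis P7·P0 via (23.58,84.29): [(0, 0) (58, 0) (58, 31.1585) (20.5287, 89) (0, 89)]  |A|=4078.3022
3. ⊥bis P7·P1 via (31.475,66.075): [(0, 46.8889) (34.2746, 67.7815) (20.5287, 89) (0, 89)]  |A|=939.4648
4. ⊥bis P7·P2 via (23.025,78.765): [(0, 68.8075) (26.2545, 80.1616) (20.5287, 89) (0, 89)]  |A|=355.7923
5. ⊥bis P7·P3 via (27.985,58.66): [(0, 68.8075) (26.2545, 80.1616) (20.5287, 89) (0, 89)]  |A|=355.7923
6. ⊥bis P7·P4 via (37.98,82.955): [(0, 68.8075) (26.2545, 80.1616) (20.5287, 89) (0, 89)]  |A|=355.7923
7. ⊥bis P7·P5 via (37.385,45.445): [(0, 68.8075) (26.2545, 80.1616) (20.5287, 89) (0, 89)]  |A|=355.7923
8. ⊥bis P7·P6 via (18.14,62.245): [(0, 68.8075) (26.2545, 80.1616) (20.5287, 89) (0, 89)]  |A|=355.7923
9. ⊥bis P7·P8 via (34.18,64.78): [(0, 68.8075) (26.2545, 80.1616) (20.5287, 89) (0, 89)]  |A|=355.7923
10. canonical 4-gon: [(0, 68.8075) (26.2545, 80.1616) (20.5287, 89) (0, 89)]
11. shoelace: 355.7923

Area of P7's cell: 355.7923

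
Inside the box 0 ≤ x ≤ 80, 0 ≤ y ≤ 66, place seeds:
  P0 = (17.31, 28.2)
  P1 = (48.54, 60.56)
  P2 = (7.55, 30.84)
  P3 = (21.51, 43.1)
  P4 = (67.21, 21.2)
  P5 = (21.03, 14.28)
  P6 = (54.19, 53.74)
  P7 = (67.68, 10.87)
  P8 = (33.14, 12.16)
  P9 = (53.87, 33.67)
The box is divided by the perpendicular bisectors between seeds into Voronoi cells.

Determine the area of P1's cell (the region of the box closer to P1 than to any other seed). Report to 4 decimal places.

Area of P1's cell: 353.1206

1. box [0,80]×[0,66]: [(0, 0) (80, 0) (80, 66) (0, 66)]
2. ⊥bis P1·P0 via (32.925,44.38): [(78.9108, 0) (80, 0) (80, 66) (10.5227, 66)]  |A|=2328.6936
3. ⊥bis P1·P2 via (28.045,45.7): [(19.8601, 56.9887) (78.9108, 0) (80, 0) (80, 66) (13.3264, 66)]  |A|=2316.0612
4. ⊥bis P1·P3 via (35.025,51.83): [(51.2792, 26.6667) (78.9108, 0) (80, 0) (80, 66) (25.8719, 66)]  |A|=2026.8269
5. ⊥bis P1·P4 via (57.875,40.88): [(45.7984, 35.1516) (80, 51.3748) (80, 66) (25.8719, 66)]  |A|=1084.9861
6. ⊥bis P1·P5 via (34.785,37.42): [(45.7984, 35.1516) (80, 51.3748) (80, 66) (25.8719, 66)]  |A|=1084.9861
7. ⊥bis P1·P6 via (51.365,57.15): [(38.4824, 46.4775) (62.0477, 66) (25.8719, 66)]  |A|=353.1206
8. ⊥bis P1·P7 via (58.11,35.715): [(38.4824, 46.4775) (62.0477, 66) (25.8719, 66)]  |A|=353.1206
9. ⊥bis P1·P8 via (40.84,36.36): [(38.4824, 46.4775) (62.0477, 66) (25.8719, 66)]  |A|=353.1206
10. ⊥bis P1·P9 via (51.205,47.115): [(38.4824, 46.4775) (62.0477, 66) (25.8719, 66)]  |A|=353.1206
11. canonical 3-gon: [(38.4824, 46.4775) (62.0477, 66) (25.8719, 66)]
12. shoelace: 353.1206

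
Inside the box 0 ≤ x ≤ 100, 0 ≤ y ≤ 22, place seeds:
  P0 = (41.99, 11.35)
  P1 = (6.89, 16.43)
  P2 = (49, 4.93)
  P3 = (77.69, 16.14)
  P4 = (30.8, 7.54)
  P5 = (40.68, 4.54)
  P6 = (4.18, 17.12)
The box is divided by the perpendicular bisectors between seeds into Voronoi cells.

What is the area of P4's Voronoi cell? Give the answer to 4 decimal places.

Area of P4's cell: 357.2459

1. box [0,100]×[0,22]: [(0, 0) (100, 0) (100, 22) (0, 22)]
2. ⊥bis P4·P0 via (36.395,9.445): [(0, 0) (39.6109, 0) (32.1202, 22) (0, 22)]  |A|=789.0421
3. ⊥bis P4·P1 via (18.845,11.985): [(14.3888, 0) (39.6109, 0) (32.1202, 22) (22.5687, 22)]  |A|=382.5092
4. ⊥bis P4·P2 via (39.9,6.235): [(14.3888, 0) (39.0059, 0) (39.1852, 1.2503) (32.1202, 22) (22.5687, 22)]  |A|=382.131
5. ⊥bis P4·P3 via (54.245,11.84): [(14.3888, 0) (39.0059, 0) (39.1852, 1.2503) (32.1202, 22) (22.5687, 22)]  |A|=382.131
6. ⊥bis P4·P5 via (35.74,6.04): [(14.3888, 0) (33.906, 0) (36.5953, 8.8568) (32.1202, 22) (22.5687, 22)]  |A|=357.2459
7. ⊥bis P4·P6 via (17.49,12.33): [(14.3888, 0) (33.906, 0) (36.5953, 8.8568) (32.1202, 22) (22.5687, 22)]  |A|=357.2459
8. canonical 5-gon: [(14.3888, 0) (33.906, 0) (36.5953, 8.8568) (32.1202, 22) (22.5687, 22)]
9. shoelace: 357.2459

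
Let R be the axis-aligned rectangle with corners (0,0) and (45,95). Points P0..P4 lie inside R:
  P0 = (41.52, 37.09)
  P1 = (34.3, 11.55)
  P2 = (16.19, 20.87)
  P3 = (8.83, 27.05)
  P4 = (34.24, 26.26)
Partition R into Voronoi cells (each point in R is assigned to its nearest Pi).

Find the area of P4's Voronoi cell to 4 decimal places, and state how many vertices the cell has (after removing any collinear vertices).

Area of P4's cell: 326.5197 (5 vertices)

1. box [0,45]×[0,95]: [(0, 0) (45, 0) (45, 95) (0, 95)]
2. ⊥bis P4·P0 via (37.88,31.675): [(0, 57.1382) (0, 0) (45, 0) (45, 26.8889)]  |A|=1890.6093
3. ⊥bis P4·P1 via (34.27,18.905): [(0, 57.1382) (0, 18.7652) (45, 18.9488) (45, 26.8889)]  |A|=1042.0447
4. ⊥bis P4·P2 via (25.215,23.565): [(19.0043, 44.3634) (26.6159, 18.8738) (45, 18.9488) (45, 26.8889)]  |A|=337.792
5. ⊥bis P4·P3 via (21.535,26.655): [(22.0225, 42.3345) (21.795, 35.0179) (26.6159, 18.8738) (45, 18.9488) (45, 26.8889)]  |A|=326.5197
6. canonical 5-gon: [(22.0225, 42.3345) (21.795, 35.0179) (26.6159, 18.8738) (45, 18.9488) (45, 26.8889)]
7. shoelace: 326.5197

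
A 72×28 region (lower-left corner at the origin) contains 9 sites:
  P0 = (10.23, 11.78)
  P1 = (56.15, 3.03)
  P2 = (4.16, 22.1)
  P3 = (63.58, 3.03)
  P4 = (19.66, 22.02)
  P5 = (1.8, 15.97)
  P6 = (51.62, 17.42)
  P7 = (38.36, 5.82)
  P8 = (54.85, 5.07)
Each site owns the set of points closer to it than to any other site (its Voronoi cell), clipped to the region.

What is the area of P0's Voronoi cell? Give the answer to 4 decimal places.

1. box [0,72]×[0,28]: [(0, 0) (72, 0) (72, 28) (0, 28)]
2. ⊥bis P0·P1 via (33.19,7.405): [(0, 0) (31.779, 0) (37.1144, 28) (0, 28)]  |A|=964.5067
3. ⊥bis P0·P2 via (7.195,16.94): [(0, 12.7081) (0, 0) (31.779, 0) (37.1144, 28) (25.9988, 28)]  |A|=765.7205
4. ⊥bis P0·P3 via (36.905,7.405): [(0, 12.7081) (0, 0) (31.779, 0) (37.1144, 28) (25.9988, 28)]  |A|=765.7205
5. ⊥bis P0·P4 via (14.945,16.9): [(11.8979, 19.7061) (0, 12.7081) (0, 0) (31.779, 0) (32.0055, 1.189)]  |A|=402.7708
6. ⊥bis P0·P5 via (6.015,13.875): [(11.8979, 19.7061) (7.6803, 17.2254) (0, 1.7732) (0, 0) (31.779, 0) (32.0055, 1.189)]  |A|=360.7795
7. ⊥bis P0·P6 via (30.925,14.6): [(11.8979, 19.7061) (7.6803, 17.2254) (0, 1.7732) (0, 0) (31.779, 0) (32.0055, 1.189)]  |A|=360.7795
8. ⊥bis P0·P7 via (24.295,8.8): [(24.2045, 8.3729) (11.8979, 19.7061) (7.6803, 17.2254) (0, 1.7732) (0, 0) (22.4305, 0)]  |A|=316.1911
9. ⊥bis P0·P8 via (32.54,8.425): [(24.2045, 8.3729) (11.8979, 19.7061) (7.6803, 17.2254) (0, 1.7732) (0, 0) (22.4305, 0)]  |A|=316.1911
10. canonical 6-gon: [(24.2045, 8.3729) (11.8979, 19.7061) (7.6803, 17.2254) (0, 1.7732) (0, 0) (22.4305, 0)]
11. shoelace: 316.1911

Area of P0's cell: 316.1911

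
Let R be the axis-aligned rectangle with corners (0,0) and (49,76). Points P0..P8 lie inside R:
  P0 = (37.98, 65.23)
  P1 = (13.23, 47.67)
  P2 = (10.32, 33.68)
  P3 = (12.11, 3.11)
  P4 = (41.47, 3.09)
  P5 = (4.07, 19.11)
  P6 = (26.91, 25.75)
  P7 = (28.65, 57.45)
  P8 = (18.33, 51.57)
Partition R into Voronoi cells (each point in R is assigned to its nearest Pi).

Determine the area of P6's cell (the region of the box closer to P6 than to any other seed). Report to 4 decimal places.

1. box [0,49]×[0,76]: [(0, 0) (49, 0) (49, 76) (0, 76)]
2. ⊥bis P6·P0 via (32.445,45.49): [(0, 54.5874) (0, 0) (49, 0) (49, 40.8481)]  |A|=2338.1692
3. ⊥bis P6·P1 via (20.07,36.71): [(33.6135, 45.1623) (0, 24.1846) (0, 0) (49, 0) (49, 40.8481)]  |A|=1827.1955
4. ⊥bis P6·P2 via (18.615,29.715): [(33.6135, 45.1623) (22.7615, 38.3897) (4.4113, 0) (49, 0) (49, 40.8481)]  |A|=1467.2832
5. ⊥bis P6·P3 via (19.51,14.43): [(33.6135, 45.1623) (22.7615, 38.3897) (13.2613, 18.5148) (41.584, 0) (49, 0) (49, 40.8481)]  |A|=1123.1599
6. ⊥bis P6·P4 via (34.19,14.42): [(33.6135, 45.1623) (22.7615, 38.3897) (13.2613, 18.5148) (26.7945, 9.6681) (49, 23.936) (49, 40.8481)]  |A|=821.5545
7. ⊥bis P6·P5 via (15.49,22.43): [(33.6135, 45.1623) (22.7615, 38.3897) (15.3549, 22.8947) (17.4182, 15.7974) (26.7945, 9.6681) (49, 23.936) (49, 40.8481)]  |A|=809.6067
8. ⊥bis P6·P7 via (27.78,41.6): [(27.8953, 41.5937) (22.7615, 38.3897) (15.3549, 22.8947) (17.4182, 15.7974) (26.7945, 9.6681) (49, 23.936) (49, 40.4352)]  |A|=765.4607
9. ⊥bis P6·P8 via (22.62,38.66): [(30.9447, 41.4263) (23.8489, 39.0684) (22.7615, 38.3897) (15.3549, 22.8947) (17.4182, 15.7974) (26.7945, 9.6681) (49, 23.936) (49, 40.4352)]  |A|=761.2718
10. canonical 8-gon: [(30.9447, 41.4263) (23.8489, 39.0684) (22.7615, 38.3897) (15.3549, 22.8947) (17.4182, 15.7974) (26.7945, 9.6681) (49, 23.936) (49, 40.4352)]
11. shoelace: 761.2718

Area of P6's cell: 761.2718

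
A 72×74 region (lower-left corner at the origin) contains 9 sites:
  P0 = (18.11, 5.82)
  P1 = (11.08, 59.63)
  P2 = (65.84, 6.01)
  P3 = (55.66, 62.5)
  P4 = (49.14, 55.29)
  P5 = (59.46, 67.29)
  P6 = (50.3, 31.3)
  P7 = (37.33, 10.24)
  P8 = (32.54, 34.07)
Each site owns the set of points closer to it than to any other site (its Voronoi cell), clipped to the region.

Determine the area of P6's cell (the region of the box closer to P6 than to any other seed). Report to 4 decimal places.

1. box [0,72]×[0,74]: [(0, 0) (72, 0) (72, 74) (0, 74)]
2. ⊥bis P6·P0 via (34.205,18.56): [(0, 61.7727) (48.8962, 0) (72, 0) (72, 74) (0, 74)]  |A|=3817.7764
3. ⊥bis P6·P1 via (30.69,45.465): [(22.2057, 33.7193) (48.8962, 0) (72, 0) (72, 74) (51.3018, 74)]  |A|=2648.7812
4. ⊥bis P6·P2 via (58.07,18.655): [(22.2057, 33.7193) (41.9637, 8.7581) (72, 27.2146) (72, 74) (51.3018, 74)]  |A|=2138.895
5. ⊥bis P6·P3 via (52.98,46.9): [(34.0728, 50.1482) (22.2057, 33.7193) (41.9637, 8.7581) (72, 27.2146) (72, 43.6325)]  |A|=1316.1728
6. ⊥bis P6·P4 via (49.72,43.295): [(68.6393, 44.2098) (28.3771, 42.263) (22.2057, 33.7193) (41.9637, 8.7581) (72, 27.2146) (72, 43.6325)]  |A|=1162.98
7. ⊥bis P6·P5 via (54.88,49.295): [(68.6393, 44.2098) (28.3771, 42.263) (22.2057, 33.7193) (41.9637, 8.7581) (72, 27.2146) (72, 43.6325)]  |A|=1162.98
8. ⊥bis P6·P7 via (43.815,20.77): [(68.6393, 44.2098) (28.3771, 42.263) (22.3851, 33.9678) (52.6535, 15.3267) (72, 27.2146) (72, 43.6325)]  |A|=959.2398
9. ⊥bis P6·P8 via (41.42,32.685): [(68.6393, 44.2098) (43.0243, 42.9712) (39.9344, 23.1599) (52.6535, 15.3267) (72, 27.2146) (72, 43.6325)]  |A|=710.0759
10. canonical 6-gon: [(68.6393, 44.2098) (43.0243, 42.9712) (39.9344, 23.1599) (52.6535, 15.3267) (72, 27.2146) (72, 43.6325)]
11. shoelace: 710.0759

Area of P6's cell: 710.0759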